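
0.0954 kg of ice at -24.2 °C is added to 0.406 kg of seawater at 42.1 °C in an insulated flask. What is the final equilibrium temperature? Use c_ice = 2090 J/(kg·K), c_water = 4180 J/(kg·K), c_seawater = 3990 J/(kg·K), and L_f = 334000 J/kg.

T_f ≈ 15.6 °C

Setting the total heat transfer to zero:
ice -24.2→0 °C: 0.0954×2090×24.2 = 4825.1; fusion: m_ice L_f = 0.0954×334000 = 31864; meltwater 0→T: 0.0954×4180×T = 398.77 T; seawater: 1619.9(T − 42.1)
2018.7 T = 68199 − 36689 = 31511
T ≈ 15.61 °C (positive, so assuming full melt was valid).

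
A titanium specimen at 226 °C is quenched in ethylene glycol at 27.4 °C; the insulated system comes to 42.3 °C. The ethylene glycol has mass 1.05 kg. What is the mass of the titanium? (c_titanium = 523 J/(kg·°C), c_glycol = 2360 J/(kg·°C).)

m ≈ 0.384 kg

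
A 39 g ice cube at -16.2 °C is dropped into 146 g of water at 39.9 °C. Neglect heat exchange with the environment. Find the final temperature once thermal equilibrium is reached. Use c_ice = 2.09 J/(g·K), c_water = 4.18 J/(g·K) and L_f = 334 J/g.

T_f ≈ 12.9 °C

Conservation of energy gives ΣQ = 0:
warm ice to 0 °C: 39·2.09·(0 − (-16.2)) = 1320.5
  fusion: m_ice L_f = 39·334 = 13026
  meltwater 0→T: 39·4.18·T = 163.02 T
  water: 610.28(T − 39.9)
773.3 T = 24350 − 14346 = 10004
T ≈ 12.94 °C — above 0 °C, consistent with complete melting.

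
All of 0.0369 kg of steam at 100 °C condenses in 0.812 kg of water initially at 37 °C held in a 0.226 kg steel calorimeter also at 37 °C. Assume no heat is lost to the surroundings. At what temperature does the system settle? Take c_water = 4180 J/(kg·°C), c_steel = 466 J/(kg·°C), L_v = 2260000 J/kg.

T_f ≈ 62.5 °C

Taking heat into each body as positive, Σ m c ΔT = 0:
condense steam: −0.0369·2260000 = −83394; condensate cools 100→T: 0.0369·4180·(T − 100) = 154.24(T − 100); original water: 3394.2(T − 37); cup: 105.32(T − 37)
3653.7 T = 83394 + 15424 + 129481 = 228299
T ≈ 62.48 °C, under the boiling point, so the assumption holds.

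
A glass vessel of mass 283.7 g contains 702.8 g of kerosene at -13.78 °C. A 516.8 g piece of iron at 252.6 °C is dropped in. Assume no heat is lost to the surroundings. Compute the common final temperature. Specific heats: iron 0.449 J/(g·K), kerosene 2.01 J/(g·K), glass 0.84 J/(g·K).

T_f ≈ 19.0 °C

Let T be the final temperature. ΣQ_i = 0:
516.8×0.449×(T − 252.6) + 702.8×2.01×(T − (-13.78)) + 283.7×0.84×(T − (-13.78)) = 0
(232.04 + 1412.6 + 238.31) T = 232.04×252.6 + 1412.6×(-13.78) + 238.31×(-13.78)
T = 35864/1883 ≈ 19.05 °C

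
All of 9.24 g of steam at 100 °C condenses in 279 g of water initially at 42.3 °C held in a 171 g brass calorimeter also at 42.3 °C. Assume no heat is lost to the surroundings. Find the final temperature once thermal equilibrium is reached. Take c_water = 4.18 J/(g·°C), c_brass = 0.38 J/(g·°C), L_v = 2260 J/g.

Energy conservation, ΣQ = 0:
latent heat released on condensation: 9.24·2260 = 20882
  condensed water 100 °C→T: 38.62(T − 100)
  original water: 1166.2(T − 42.3)
  brass cup: 171·0.38·(T − 42.3) = 64.98(T − 42.3)
1269.8 T = 20882 + 3862.3 + 52080 = 76824
T ≈ 60.50 °C, under the boiling point, so the assumption holds.

T_f ≈ 60.5 °C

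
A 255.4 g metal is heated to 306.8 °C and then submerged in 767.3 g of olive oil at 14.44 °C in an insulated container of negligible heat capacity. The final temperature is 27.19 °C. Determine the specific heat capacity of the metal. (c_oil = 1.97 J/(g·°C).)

c ≈ 0.27 J/(g·°C)

m_s c (T_s − T_f) = m_oil c_oil (T_f − T_0):
255.4×c×(306.8 − 27.19) = 767.3×1.97×(27.19 − 14.44)
71412 c = 19273  ⇒  c ≈ 0.2699 J/(g·°C)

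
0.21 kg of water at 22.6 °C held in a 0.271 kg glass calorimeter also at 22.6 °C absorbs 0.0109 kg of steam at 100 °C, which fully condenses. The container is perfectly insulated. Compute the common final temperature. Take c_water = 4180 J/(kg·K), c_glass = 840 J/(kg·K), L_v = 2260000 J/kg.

T_f ≈ 47.1 °C

Conservation of energy gives ΣQ = 0:
steam→water at 100 °C releases m L_v = 0.0109×2260000 = 24634; condensed water 100 °C→T: 45.56(T − 100); original water: 877.8(T − 22.6); cup: 227.64(T − 22.6)
1151 T = 24634 + 4556.2 + 24983 = 54173
T ≈ 47.07 °C — below 100 °C, confirming all the steam condensed.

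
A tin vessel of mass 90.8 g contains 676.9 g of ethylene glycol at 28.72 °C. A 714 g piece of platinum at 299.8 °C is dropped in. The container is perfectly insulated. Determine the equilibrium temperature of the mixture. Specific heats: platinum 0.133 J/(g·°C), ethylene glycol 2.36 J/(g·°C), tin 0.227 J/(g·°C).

T_f ≈ 43.7 °C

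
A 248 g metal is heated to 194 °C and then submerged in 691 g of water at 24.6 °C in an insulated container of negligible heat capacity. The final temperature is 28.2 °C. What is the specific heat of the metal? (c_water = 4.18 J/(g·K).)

m_s c (T_s − T_f) = m_water c_water (T_f − T_0):
248×c×(194 − 28.2) = 691×4.18×(28.2 − 24.6)
41118 c = 10398  ⇒  c ≈ 0.2529 J/(g·K)

c ≈ 0.253 J/(g·K)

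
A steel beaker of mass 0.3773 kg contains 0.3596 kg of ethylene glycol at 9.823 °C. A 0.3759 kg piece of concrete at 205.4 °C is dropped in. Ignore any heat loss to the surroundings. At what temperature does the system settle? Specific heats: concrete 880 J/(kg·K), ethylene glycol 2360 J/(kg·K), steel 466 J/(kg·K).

T_f ≈ 57.6 °C

With ΣQ=0 the equilibrium temperature is the m·c-weighted mean:
T_f = (330.79*205.4 + 848.66*9.823 + 175.82*9.823) / (330.79 + 848.66 + 175.82)
    = 78008 / 1355.3 ≈ 57.56 °C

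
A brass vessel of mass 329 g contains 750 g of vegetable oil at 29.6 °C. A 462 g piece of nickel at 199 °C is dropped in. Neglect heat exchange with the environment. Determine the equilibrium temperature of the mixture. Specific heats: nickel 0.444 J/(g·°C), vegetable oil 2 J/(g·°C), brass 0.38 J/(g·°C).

Let T be the final temperature. ΣQ_i = 0:
462×0.444×(T − 199) + 750×2×(T − 29.6) + 329×0.38×(T − 29.6) = 0
205.13(T − 199) + 1500(T − 29.6) + 125.02(T − 29.6) = 0
1830.1 T = 88921
T = 88921/1830.1 ≈ 48.59 °C

T_f ≈ 48.6 °C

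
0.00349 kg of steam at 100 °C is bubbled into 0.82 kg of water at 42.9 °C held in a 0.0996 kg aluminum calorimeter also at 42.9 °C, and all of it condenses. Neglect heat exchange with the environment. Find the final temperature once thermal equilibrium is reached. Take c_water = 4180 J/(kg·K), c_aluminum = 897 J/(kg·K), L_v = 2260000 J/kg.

T_f ≈ 45.4 °C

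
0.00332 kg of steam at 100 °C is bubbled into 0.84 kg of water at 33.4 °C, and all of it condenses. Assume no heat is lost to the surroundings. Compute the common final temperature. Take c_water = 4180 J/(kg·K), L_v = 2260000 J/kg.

T_f ≈ 35.8 °C

Setting the total heat transfer to zero:
latent heat released on condensation: 0.00332·2260000 = 7503.2
  condensate cools 100→T: 0.00332·4180·(T − 100) = 13.88(T − 100)
  original water: 3511.2(T − 33.4)
3525.1 T = 7503.2 + 1387.8 + 117274 = 126165
T ≈ 35.79 °C (< 100 °C, so full condensation is consistent).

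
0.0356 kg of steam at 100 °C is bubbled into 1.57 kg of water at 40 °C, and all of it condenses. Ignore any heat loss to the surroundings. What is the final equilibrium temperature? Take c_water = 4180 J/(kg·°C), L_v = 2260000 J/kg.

Setting the total heat transfer to zero:
steam→water at 100 °C releases m L_v = 0.0356·2260000 = 80456; condensed water 100 °C→T: 148.81(T − 100); water warms: 1.57·4180·(T − 40) = 6562.6(T − 40)
6711.4 T = 80456 + 14881 + 262504 = 357841
T ≈ 53.32 °C, under the boiling point, so the assumption holds.

T_f ≈ 53.3 °C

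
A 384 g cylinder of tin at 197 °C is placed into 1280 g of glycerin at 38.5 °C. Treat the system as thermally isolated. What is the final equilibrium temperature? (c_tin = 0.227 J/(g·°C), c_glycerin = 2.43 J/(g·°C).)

T_f ≈ 42.8 °C

Taking heat into each body as positive, Σ m c ΔT = 0:
384×0.227×(T − 197) + 1280×2.43×(T − 38.5) = 0
3197.6 T = 136922
T = 136922 / 3197.6 = 42.8 °C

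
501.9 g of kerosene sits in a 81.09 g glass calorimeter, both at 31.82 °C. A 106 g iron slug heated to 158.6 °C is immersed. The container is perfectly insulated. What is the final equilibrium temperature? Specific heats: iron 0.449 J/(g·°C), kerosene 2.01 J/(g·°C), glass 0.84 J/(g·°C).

Let T be the final temperature. ΣQ_i = 0:
106*0.449*(T − 158.6) + 501.9*2.01*(T − 31.82) + 81.09*0.84*(T − 31.82) = 0
1124.5 T = 41816
T ≈ 37.19 °C

T_f ≈ 37.2 °C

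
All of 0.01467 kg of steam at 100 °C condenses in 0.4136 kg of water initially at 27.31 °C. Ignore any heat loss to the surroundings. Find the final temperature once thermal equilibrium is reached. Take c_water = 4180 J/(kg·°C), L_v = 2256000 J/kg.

Setting the total heat transfer to zero:
condense steam: −0.01467·2256000 = −33096; condensate cools 100→T: 0.01467·4180·(T − 100) = 61.32(T − 100); water warms: 0.4136·4180·(T − 27.31) = 1728.8(T − 27.31)
1790.2 T = 33096 + 6132.1 + 47215 = 86442
T ≈ 48.29 °C — below 100 °C, confirming all the steam condensed.

T_f ≈ 48.3 °C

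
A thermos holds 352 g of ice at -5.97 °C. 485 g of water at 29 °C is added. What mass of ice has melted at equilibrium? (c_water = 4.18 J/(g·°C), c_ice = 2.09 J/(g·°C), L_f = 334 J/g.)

Heat available from the water dropping to 0 °C: 485×4.18×29 = 58792 J.
Warming the ice to 0 °C takes 352×2.09×5.97 = 4392 J, leaving 54400 J for melting.
Melting all 352 g of ice would need 352×334 = 117568 J.
54400 J < 117568 J, so only part of the ice melts and the system sits at 0 °C.
Mass melted = 54400/334 ≈ 162.9 g.

m_melted ≈ 163 g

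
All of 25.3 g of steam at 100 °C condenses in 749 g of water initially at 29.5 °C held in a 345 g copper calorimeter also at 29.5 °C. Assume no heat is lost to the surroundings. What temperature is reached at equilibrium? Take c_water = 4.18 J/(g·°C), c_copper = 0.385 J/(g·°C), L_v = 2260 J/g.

T_f ≈ 48.7 °C

Heat gained plus heat lost sum to zero:
steam→water at 100 °C releases m L_v = 25.3×2260 = 57178
  condensate cools 100→T: 25.3×4.18×(T − 100) = 105.75(T − 100)
  original water: 3130.8(T − 29.5)
  copper cup: 345×0.385×(T − 29.5) = 132.83(T − 29.5)
3369.4 T = 57178 + 10575 + 96278 = 164031
T ≈ 48.68 °C (< 100 °C, so full condensation is consistent).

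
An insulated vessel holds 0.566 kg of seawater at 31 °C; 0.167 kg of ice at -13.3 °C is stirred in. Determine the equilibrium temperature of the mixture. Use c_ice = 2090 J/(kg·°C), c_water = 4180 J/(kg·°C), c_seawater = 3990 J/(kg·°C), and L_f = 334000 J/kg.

T_f ≈ 3.2 °C

Energy balance with sensible and latent terms:
ice -13.3→0 °C: 0.167×2090×13.3 = 4642.1
  fusion: m_ice L_f = 0.167×334000 = 55778
  meltwater 0→T: 0.167×4180×T = 698.06 T
  seawater: 2258.3(T − 31)
2956.4 T = 70009 − 60420 = 9588.4
T ≈ 3.24 °C. Since T > 0 °C, the all-ice-melts assumption holds.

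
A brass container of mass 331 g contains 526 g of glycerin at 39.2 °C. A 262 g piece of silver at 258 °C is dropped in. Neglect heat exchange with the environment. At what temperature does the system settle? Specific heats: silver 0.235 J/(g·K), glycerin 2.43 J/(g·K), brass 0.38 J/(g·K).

Energy conservation, ΣQ = 0:
262×0.235×(T − 258) + 526×2.43×(T − 39.2) + 331×0.38×(T − 39.2) = 0
61.57(T − 258) + 1278.2(T − 39.2) + 125.78(T − 39.2) = 0
(61.57 + 1278.2 + 125.78) T = 61.57×258 + 1278.2×39.2 + 125.78×39.2
T ≈ 48.39 °C

T_f ≈ 48.4 °C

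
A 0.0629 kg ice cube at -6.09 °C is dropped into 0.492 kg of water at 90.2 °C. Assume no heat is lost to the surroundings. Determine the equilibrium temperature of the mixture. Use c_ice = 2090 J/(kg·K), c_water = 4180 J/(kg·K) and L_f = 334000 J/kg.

Energy conservation, ΣQ = 0:
ice -6.09→0 °C: 0.0629×2090×6.09 = 800.6
  fusion: m_ice L_f = 0.0629×334000 = 21009
  warm the meltwater: 262.92 T
  water: 2056.6(T − 90.2)
2319.5 T = 185502 − 21809 = 163693
T ≈ 70.57 °C — above 0 °C, consistent with complete melting.

T_f ≈ 70.6 °C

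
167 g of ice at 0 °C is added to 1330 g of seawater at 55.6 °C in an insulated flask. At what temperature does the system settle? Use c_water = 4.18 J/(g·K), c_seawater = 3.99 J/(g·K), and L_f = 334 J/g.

Taking heat into each body as positive, Σ m c ΔT = 0:
fusion: m_ice L_f = 167·334 = 55778
  warm the meltwater: 698.06 T
  seawater cools: 1330·3.99·(T − 55.6) = 5306.7(T − 55.6)
6004.8 T = 295053 − 55778 = 239275
T ≈ 39.85 °C (positive, so assuming full melt was valid).

T_f ≈ 39.8 °C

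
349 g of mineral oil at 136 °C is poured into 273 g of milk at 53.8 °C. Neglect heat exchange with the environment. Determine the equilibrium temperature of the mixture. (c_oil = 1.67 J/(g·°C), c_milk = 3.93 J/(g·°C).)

Heat gained plus heat lost sum to zero:
349*1.67*(T − 136) + 273*3.93*(T − 53.8) = 0
582.83(T − 136) + 1072.9(T − 53.8) = 0
1655.7 T = 136986
T = 136986/1655.7 ≈ 82.74 °C

T_f ≈ 82.7 °C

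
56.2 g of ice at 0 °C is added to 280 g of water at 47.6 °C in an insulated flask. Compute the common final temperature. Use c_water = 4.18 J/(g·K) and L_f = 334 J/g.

T_f ≈ 26.3 °C

Conservation of energy gives ΣQ = 0:
melt ice: 56.2×334 = 18771
  warm the meltwater: 234.92 T
  water cools: 280×4.18×(T − 47.6) = 1170.4(T − 47.6)
1405.3 T = 55711 − 18771 = 36940
T ≈ 26.29 °C (positive, so assuming full melt was valid).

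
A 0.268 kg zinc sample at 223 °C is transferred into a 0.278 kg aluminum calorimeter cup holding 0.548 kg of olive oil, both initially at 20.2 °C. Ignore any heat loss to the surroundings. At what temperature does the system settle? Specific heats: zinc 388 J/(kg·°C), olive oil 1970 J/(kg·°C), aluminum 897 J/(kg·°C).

T_f is the heat-capacity-weighted average of the initial temperatures:
T_f = (103.98×223 + 1079.6×20.2 + 249.37×20.2) / (103.98 + 1079.6 + 249.37)
    = 50033 / 1432.9 ≈ 34.92 °C

T_f ≈ 34.9 °C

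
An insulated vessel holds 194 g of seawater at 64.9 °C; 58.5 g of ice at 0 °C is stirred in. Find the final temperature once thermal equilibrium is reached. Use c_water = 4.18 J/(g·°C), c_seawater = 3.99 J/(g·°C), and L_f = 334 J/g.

Energy conservation, ΣQ = 0:
latent heat to melt: 58.5×334 = 19539; meltwater 0→T: 58.5×4.18×T = 244.53 T; seawater: 774.06(T − 64.9)
1018.6 T = 50236 − 19539 = 30697
T ≈ 30.14 °C — above 0 °C, consistent with complete melting.

T_f ≈ 30.1 °C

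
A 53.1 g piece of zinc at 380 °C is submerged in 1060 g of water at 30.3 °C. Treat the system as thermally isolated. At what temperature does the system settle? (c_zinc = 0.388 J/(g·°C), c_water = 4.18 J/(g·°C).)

T_f ≈ 31.9 °C

Setting the total heat transfer to zero:
53.1*0.388*(T − 380) + 1060*4.18*(T − 30.3) = 0
20.6(T − 380) + 4430.8(T − 30.3) = 0
4451.4 T = 142082
T = 142082/4451.4 ≈ 31.92 °C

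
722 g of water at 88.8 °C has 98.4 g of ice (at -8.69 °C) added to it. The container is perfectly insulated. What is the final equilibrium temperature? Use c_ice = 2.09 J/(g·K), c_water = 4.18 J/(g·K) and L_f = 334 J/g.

T_f ≈ 68.0 °C

Energy balance with sensible and latent terms:
ice -8.69→0 °C: 98.4×2.09×8.69 = 1787.2; fusion: m_ice L_f = 98.4×334 = 32866; meltwater 0→T: 98.4×4.18×T = 411.31 T; water cools: 722×4.18×(T − 88.8) = 3018(T − 88.8)
3429.3 T = 267995 − 34653 = 233342
T ≈ 68.04 °C (positive, so assuming full melt was valid).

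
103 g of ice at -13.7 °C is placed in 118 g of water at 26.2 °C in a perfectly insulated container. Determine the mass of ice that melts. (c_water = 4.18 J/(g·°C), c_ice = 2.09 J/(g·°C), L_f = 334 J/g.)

Heat available from the water dropping to 0 °C: 118·4.18·26.2 = 12923 J.
Warming the ice to 0 °C takes 103·2.09·13.7 = 2949.2 J, leaving 9973.7 J for melting.
Fully melting the ice requires m_ice L_f = 103·334 = 34402 J.
Since 9973.7 < 34402 J, not all the ice melts; equilibrium is at 0 °C.
Mass melted = 9973.7/334 ≈ 29.86 g.

m_melted ≈ 29.9 g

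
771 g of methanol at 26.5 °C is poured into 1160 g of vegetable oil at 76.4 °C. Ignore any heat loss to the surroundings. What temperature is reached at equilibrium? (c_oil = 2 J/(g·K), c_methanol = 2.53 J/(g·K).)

Net heat exchanged in the isolated system is zero:
1160·2·(T − 76.4) + 771·2.53·(T − 26.5) = 0
(2320 + 1950.6) T = 2320·76.4 + 1950.6·26.5
T ≈ 53.61 °C

T_f ≈ 53.6 °C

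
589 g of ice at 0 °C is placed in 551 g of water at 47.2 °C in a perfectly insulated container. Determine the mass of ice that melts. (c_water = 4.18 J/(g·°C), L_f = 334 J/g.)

Water can give up m c ΔT = 551×4.18×47.2 = 108710 J before reaching 0 °C.
Fully melting the ice requires m_ice L_f = 589×334 = 196726 J.
That's not enough to melt it all — equilibrium is at 0 °C with ice remaining.
m_melt = 108710 / L_f = 325.5 g.

m_melted ≈ 325 g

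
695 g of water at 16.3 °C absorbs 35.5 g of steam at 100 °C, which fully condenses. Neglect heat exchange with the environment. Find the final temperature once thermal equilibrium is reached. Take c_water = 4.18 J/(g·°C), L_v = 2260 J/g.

Conservation of energy gives ΣQ = 0:
condense steam: −35.5×2260 = −80230; condensed water 100 °C→T: 148.39(T − 100); original water: 2905.1(T − 16.3)
3053.5 T = 80230 + 14839 + 47353 = 142422
T ≈ 46.64 °C, under the boiling point, so the assumption holds.

T_f ≈ 46.6 °C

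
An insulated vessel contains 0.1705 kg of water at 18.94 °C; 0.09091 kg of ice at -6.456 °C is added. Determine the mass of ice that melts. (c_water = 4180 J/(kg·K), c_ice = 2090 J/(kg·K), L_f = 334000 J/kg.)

Heat available from the water dropping to 0 °C: 0.1705×4180×18.94 = 13498 J.
Of that, 0.09091×2090×6.456 = 1226.7 J goes to bring the ice to 0 °C, leaving 12272 J.
To melt every bit of ice: 0.09091×334000 = 30364 J.
Since 12272 < 30364 J, not all the ice melts; equilibrium is at 0 °C.
Mass melted = 12272/334000 ≈ 0.03674 kg.

m_melted ≈ 0.0367 kg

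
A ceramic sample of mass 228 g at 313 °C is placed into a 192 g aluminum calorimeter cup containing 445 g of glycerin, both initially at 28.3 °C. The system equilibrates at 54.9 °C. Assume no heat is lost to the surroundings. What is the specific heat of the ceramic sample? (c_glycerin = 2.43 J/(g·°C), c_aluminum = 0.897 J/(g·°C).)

Net heat exchanged in the isolated system is zero:
228×c×(54.9 − 313) + 445×2.43×(54.9 − 28.3) + 192×0.897×(54.9 − 28.3) = 0
-58847 c = -33345
c = -33345/-58847 ≈ 0.5666 J/(g·°C)

c ≈ 0.567 J/(g·°C)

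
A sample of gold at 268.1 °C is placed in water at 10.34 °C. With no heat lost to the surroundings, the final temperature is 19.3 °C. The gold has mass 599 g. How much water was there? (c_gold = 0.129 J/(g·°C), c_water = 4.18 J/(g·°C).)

m ≈ 513 g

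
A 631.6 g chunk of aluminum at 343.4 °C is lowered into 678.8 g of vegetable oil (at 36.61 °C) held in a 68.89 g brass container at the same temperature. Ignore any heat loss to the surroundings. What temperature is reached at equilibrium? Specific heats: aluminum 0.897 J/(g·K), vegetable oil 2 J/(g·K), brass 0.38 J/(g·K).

T_f ≈ 125.7 °C

T_f is the heat-capacity-weighted average of the initial temperatures:
T_f = (566.55×343.4 + 1357.6×36.61 + 26.18×36.61) / (566.55 + 1357.6 + 26.18)
    = 245212 / 1950.3 ≈ 125.73 °C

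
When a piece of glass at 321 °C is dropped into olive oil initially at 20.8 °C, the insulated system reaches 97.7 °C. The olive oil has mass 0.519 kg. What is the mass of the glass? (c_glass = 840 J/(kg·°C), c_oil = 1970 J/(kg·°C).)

m ≈ 0.419 kg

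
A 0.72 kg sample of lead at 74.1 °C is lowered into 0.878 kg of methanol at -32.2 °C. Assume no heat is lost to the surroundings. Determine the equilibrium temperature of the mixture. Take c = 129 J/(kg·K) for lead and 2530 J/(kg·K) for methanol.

T_f ≈ -27.9 °C

With ΣQ=0 the equilibrium temperature is the m·c-weighted mean:
T_f = (92.88·74.1 + 2221.3·(-32.2)) / (92.88 + 2221.3)
    = -64645 / 2314.2 ≈ -27.93 °C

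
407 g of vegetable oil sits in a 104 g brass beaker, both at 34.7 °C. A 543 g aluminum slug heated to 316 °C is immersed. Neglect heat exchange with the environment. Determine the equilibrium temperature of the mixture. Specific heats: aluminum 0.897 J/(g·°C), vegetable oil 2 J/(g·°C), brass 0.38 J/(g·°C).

T_f ≈ 136.9 °C

T_f = Σ m_i c_i T_i / Σ m_i c_i:
T_f = (487.07·316 + 814·34.7 + 39.52·34.7) / (487.07 + 814 + 39.52)
    = 183532 / 1340.6 ≈ 136.90 °C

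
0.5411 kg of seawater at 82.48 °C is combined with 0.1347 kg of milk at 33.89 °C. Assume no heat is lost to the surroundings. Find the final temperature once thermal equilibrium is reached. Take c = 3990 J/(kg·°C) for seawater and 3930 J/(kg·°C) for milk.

Set heat shed by the hot body equal to heat absorbed by the cold body:
0.5411×3990×(82.48 − T) = 0.1347×3930×(T − 33.89)
2159(82.48 − T) = 529.37(T − 33.89)
2688.4 T = 196014  ⇒  T ≈ 72.91 °C

T_f ≈ 72.9 °C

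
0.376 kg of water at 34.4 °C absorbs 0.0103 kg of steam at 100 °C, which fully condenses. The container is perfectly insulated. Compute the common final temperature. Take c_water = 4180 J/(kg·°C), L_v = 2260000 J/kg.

T_f ≈ 50.6 °C

Net heat exchanged in the isolated system is zero:
steam→water at 100 °C releases m L_v = 0.0103·2260000 = 23278
  condensed water 100 °C→T: 43.05(T − 100)
  original water: 1571.7(T − 34.4)
1614.7 T = 23278 + 4305.4 + 54066 = 81649
T ≈ 50.57 °C (< 100 °C, so full condensation is consistent).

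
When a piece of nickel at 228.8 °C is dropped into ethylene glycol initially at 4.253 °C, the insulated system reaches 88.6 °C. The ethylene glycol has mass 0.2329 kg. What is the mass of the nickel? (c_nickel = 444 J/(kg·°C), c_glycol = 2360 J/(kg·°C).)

m ≈ 0.745 kg

Heat lost by the nickel = heat gained by the glycol:
m×444×(228.8 − 88.6) = 0.2329×2360×(88.6 − 4.253)
62249 m = 46361  ⇒  m ≈ 0.7448 kg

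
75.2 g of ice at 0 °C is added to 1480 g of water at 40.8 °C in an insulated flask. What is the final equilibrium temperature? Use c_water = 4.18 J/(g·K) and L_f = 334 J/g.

Energy conservation, ΣQ = 0:
fusion: m_ice L_f = 75.2·334 = 25117
  meltwater 0→T: 75.2·4.18·T = 314.34 T
  water cools: 1480·4.18·(T − 40.8) = 6186.4(T − 40.8)
6500.7 T = 252405 − 25117 = 227288
T ≈ 34.96 °C (positive, so assuming full melt was valid).

T_f ≈ 35.0 °C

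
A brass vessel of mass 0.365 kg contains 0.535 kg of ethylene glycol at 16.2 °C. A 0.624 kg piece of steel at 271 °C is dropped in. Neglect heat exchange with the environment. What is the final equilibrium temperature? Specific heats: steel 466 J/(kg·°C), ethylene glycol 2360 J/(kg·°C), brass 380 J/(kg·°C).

T_f ≈ 60.0 °C

T_f = Σ m_i c_i T_i / Σ m_i c_i:
T_f = (290.78·271 + 1262.6·16.2 + 138.7·16.2) / (290.78 + 1262.6 + 138.7)
    = 101504 / 1692.1 ≈ 59.99 °C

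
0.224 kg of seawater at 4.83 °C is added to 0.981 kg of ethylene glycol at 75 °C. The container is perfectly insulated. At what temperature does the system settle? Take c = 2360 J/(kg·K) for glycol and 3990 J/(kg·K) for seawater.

T_f is the heat-capacity-weighted average of the initial temperatures:
T_f = (2315.2×75 + 893.76×4.83) / (2315.2 + 893.76)
    = 177954 / 3208.9 ≈ 55.46 °C

T_f ≈ 55.5 °C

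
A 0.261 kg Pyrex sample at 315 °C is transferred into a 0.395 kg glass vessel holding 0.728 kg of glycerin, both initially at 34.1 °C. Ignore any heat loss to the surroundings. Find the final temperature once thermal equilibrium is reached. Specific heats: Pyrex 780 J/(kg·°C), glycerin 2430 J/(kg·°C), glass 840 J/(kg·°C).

Let T be the final temperature. ΣQ_i = 0:
0.261·780·(T − 315) + 0.728·2430·(T − 34.1) + 0.395·840·(T − 34.1) = 0
203.58(T − 315) + 1769(T − 34.1) + 331.8(T − 34.1) = 0
(203.58 + 1769 + 331.8) T = 203.58·315 + 1769·34.1 + 331.8·34.1
T = 135766/2304.4 ≈ 58.92 °C

T_f ≈ 58.9 °C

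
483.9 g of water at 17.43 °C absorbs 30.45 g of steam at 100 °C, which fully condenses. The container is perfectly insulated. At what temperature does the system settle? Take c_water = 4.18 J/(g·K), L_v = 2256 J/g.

Let T be the final temperature. ΣQ_i = 0:
steam→water at 100 °C releases m L_v = 30.45·2256 = 68695; condensate cools 100→T: 30.45·4.18·(T − 100) = 127.28(T − 100); original water: 2022.7(T − 17.43)
2150 T = 68695 + 12728 + 35256 = 116679
T ≈ 54.27 °C (< 100 °C, so full condensation is consistent).

T_f ≈ 54.3 °C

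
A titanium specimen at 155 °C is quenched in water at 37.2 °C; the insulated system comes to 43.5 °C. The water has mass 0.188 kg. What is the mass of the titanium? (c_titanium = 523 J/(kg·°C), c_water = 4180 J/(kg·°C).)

m ≈ 0.0849 kg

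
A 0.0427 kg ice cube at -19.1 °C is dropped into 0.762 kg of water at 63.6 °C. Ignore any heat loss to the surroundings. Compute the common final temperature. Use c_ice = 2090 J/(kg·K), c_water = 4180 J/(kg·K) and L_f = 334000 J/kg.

Net heat exchanged in the isolated system is zero:
warm ice to 0 °C: 0.0427×2090×(0 − (-19.1)) = 1704.5; fusion: m_ice L_f = 0.0427×334000 = 14262; warm the meltwater: 178.49 T; water cools: 0.762×4180×(T − 63.6) = 3185.2(T − 63.6)
3363.6 T = 202576 − 15966 = 186610
T ≈ 55.48 °C — above 0 °C, consistent with complete melting.

T_f ≈ 55.5 °C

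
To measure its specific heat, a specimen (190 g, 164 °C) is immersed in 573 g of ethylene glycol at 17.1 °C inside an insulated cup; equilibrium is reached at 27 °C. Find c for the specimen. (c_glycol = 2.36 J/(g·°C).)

m_s c (T_s − T_f) = m_glycol c_glycol (T_f − T_0):
190×c×(164 − 27) = 573×2.36×(27 − 17.1)
26030 c = 13388  ⇒  c ≈ 0.5143 J/(g·°C)

c ≈ 0.514 J/(g·°C)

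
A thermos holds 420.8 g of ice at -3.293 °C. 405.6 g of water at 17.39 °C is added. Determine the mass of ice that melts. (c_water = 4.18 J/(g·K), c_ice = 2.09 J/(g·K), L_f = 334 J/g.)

m_melted ≈ 79.6 g

Cooling the water to 0 °C releases 405.6·4.18·17.39 = 29483 J.
Warming the ice to 0 °C takes 420.8·2.09·3.293 = 2896.1 J, leaving 26587 J for melting.
Melting all 420.8 g of ice would need 420.8·334 = 140547 J.
Since 26587 < 140547 J, not all the ice melts; equilibrium is at 0 °C.
m_melted·334 = 26587  ⇒  m_melted ≈ 79.6 g.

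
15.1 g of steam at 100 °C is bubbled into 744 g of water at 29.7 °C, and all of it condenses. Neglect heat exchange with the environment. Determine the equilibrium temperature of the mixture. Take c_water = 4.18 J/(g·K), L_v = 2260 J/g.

Conservation of energy gives ΣQ = 0:
condense steam: −15.1×2260 = −34126
  condensed water 100 °C→T: 63.12(T − 100)
  water warms: 744×4.18×(T − 29.7) = 3109.9(T − 29.7)
3173 T = 34126 + 6311.8 + 92365 = 132802
T ≈ 41.85 °C — below 100 °C, confirming all the steam condensed.

T_f ≈ 41.9 °C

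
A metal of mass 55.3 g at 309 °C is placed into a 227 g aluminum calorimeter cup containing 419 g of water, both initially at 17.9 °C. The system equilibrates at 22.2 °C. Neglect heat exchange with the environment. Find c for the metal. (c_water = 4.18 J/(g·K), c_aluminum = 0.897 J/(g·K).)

c ≈ 0.53 J/(g·K)

Taking heat into each body as positive, Σ m c ΔT = 0:
55.3×c×(22.2 − 309) + 419×4.18×(22.2 − 17.9) + 227×0.897×(22.2 − 17.9) = 0
-15860 c = -8406.7
c = -8406.7/-15860 ≈ 0.5301 J/(g·K)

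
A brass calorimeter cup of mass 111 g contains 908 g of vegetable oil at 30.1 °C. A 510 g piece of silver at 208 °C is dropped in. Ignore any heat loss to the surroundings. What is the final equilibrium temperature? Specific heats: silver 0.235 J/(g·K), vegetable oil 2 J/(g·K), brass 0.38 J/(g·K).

T_f ≈ 40.9 °C

Let T be the final temperature. ΣQ_i = 0:
510*0.235*(T − 208) + 908*2*(T − 30.1) + 111*0.38*(T − 30.1) = 0
1978 T = 80860
T ≈ 40.88 °C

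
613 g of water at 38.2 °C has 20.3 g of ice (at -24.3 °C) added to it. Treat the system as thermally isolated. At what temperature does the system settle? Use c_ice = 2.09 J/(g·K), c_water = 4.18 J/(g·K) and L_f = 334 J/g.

Taking heat into each body as positive, Σ m c ΔT = 0:
warm ice to 0 °C: 20.3·2.09·(0 − (-24.3)) = 1031
  fusion: m_ice L_f = 20.3·334 = 6780.2
  meltwater 0→T: 20.3·4.18·T = 84.85 T
  water: 2562.3(T − 38.2)
2647.2 T = 97881 − 7811.2 = 90070
T ≈ 34.02 °C (positive, so assuming full melt was valid).

T_f ≈ 34.0 °C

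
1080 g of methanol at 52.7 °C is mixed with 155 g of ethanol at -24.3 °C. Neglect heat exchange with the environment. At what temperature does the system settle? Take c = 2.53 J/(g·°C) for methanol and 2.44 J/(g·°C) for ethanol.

T_f ≈ 43.3 °C

Let T be the final temperature. ΣQ_i = 0:
1080*2.53*(T − 52.7) + 155*2.44*(T − (-24.3)) = 0
2732.4(T − 52.7) + 378.2(T − (-24.3)) = 0
(2732.4 + 378.2) T = 2732.4*52.7 + 378.2*(-24.3)
T = 134807 / 3110.6 = 43.3 °C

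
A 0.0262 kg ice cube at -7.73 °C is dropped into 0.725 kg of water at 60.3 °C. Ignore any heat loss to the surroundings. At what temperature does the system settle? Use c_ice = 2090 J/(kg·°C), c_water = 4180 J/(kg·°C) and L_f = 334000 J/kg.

Let T be the final temperature. ΣQ_i = 0:
ice -7.73→0 °C: 0.0262·2090·7.73 = 423.28; melt ice: 0.0262·334000 = 8750.8; warm the meltwater: 109.52 T; water cools: 0.725·4180·(T − 60.3) = 3030.5(T − 60.3)
3140 T = 182739 − 9174.1 = 173565
T ≈ 55.28 °C (positive, so assuming full melt was valid).

T_f ≈ 55.3 °C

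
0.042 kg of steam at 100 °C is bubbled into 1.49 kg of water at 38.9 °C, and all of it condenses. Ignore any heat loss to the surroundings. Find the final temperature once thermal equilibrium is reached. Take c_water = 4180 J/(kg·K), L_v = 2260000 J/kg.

Setting the total heat transfer to zero:
steam→water at 100 °C releases m L_v = 0.042·2260000 = 94920; condensate cools 100→T: 0.042·4180·(T − 100) = 175.56(T − 100); water warms: 1.49·4180·(T − 38.9) = 6228.2(T − 38.9)
6403.8 T = 94920 + 17556 + 242277 = 354753
T ≈ 55.40 °C (< 100 °C, so full condensation is consistent).

T_f ≈ 55.4 °C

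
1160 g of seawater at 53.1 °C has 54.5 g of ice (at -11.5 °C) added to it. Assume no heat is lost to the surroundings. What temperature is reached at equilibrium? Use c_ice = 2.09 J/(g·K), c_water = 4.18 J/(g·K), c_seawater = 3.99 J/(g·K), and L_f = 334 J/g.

Net heat exchanged in the isolated system is zero:
ice -11.5→0 °C: 54.5×2.09×11.5 = 1309.9
  latent heat to melt: 54.5×334 = 18203
  meltwater 0→T: 54.5×4.18×T = 227.81 T
  seawater cools: 1160×3.99×(T − 53.1) = 4628.4(T − 53.1)
4856.2 T = 245768 − 19513 = 226255
T ≈ 46.59 °C. Since T > 0 °C, the all-ice-melts assumption holds.

T_f ≈ 46.6 °C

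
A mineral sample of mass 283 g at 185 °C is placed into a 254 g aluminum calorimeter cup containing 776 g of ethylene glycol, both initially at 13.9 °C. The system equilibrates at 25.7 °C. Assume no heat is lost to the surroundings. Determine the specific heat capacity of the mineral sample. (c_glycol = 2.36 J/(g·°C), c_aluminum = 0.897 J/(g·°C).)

c ≈ 0.539 J/(g·°C)

Energy conservation, ΣQ = 0:
283·c·(25.7 − 185) + 776·2.36·(25.7 − 13.9) + 254·0.897·(25.7 − 13.9) = 0
-45082 c = -24299
c = -24299/-45082 ≈ 0.539 J/(g·°C)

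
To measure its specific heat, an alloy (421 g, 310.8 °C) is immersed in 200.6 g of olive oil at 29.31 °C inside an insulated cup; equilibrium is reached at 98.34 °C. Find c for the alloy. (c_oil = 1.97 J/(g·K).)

c ≈ 0.305 J/(g·K)

Heat gained plus heat lost sum to zero:
421·c·(98.34 − 310.8) + 200.6·1.97·(98.34 − 29.31) = 0
-89446 c = -27279
c = -27279/-89446 ≈ 0.305 J/(g·K)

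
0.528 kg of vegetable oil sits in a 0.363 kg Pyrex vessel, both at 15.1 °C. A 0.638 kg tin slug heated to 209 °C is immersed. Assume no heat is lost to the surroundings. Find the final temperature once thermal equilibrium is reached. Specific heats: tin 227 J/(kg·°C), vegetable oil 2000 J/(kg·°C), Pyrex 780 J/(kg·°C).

Taking heat into each body as positive, Σ m c ΔT = 0:
0.638×227×(T − 209) + 0.528×2000×(T − 15.1) + 0.363×780×(T − 15.1) = 0
144.83(T − 209) + 1056(T − 15.1) + 283.14(T − 15.1) = 0
1484 T = 50490
T = 50490/1484 ≈ 34.02 °C

T_f ≈ 34.0 °C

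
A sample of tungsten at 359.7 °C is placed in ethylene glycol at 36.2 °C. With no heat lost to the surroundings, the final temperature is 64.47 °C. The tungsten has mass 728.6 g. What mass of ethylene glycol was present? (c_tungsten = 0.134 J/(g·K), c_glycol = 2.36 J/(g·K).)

m ≈ 432 g

Setting the total heat transfer to zero:
728.6·0.134·(64.47 − 359.7) + m·2.36·(64.47 − 36.2) = 0
66.72 m = 28824
m = 28824/66.72 ≈ 432 g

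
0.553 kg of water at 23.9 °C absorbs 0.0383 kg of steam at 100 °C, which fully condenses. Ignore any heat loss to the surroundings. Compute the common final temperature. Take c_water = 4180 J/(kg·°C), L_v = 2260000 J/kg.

T_f ≈ 63.8 °C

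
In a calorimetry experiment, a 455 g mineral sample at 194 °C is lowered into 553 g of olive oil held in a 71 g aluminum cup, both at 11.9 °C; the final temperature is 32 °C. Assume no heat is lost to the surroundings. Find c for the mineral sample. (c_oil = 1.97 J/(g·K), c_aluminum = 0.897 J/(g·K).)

c ≈ 0.314 J/(g·K)

Conservation of energy gives ΣQ = 0:
455·c·(32 − 194) + 553·1.97·(32 − 11.9) + 71·0.897·(32 − 11.9) = 0
-73710 c = -23177
c = -23177/-73710 ≈ 0.3144 J/(g·K)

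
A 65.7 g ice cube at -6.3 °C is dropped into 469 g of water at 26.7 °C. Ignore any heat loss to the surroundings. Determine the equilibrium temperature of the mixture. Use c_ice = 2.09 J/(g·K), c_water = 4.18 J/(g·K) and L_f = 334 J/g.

Net heat exchanged in the isolated system is zero:
warm ice to 0 °C: 65.7×2.09×(0 − (-6.3)) = 865.07; latent heat to melt: 65.7×334 = 21944; warm the meltwater: 274.63 T; water cools: 469×4.18×(T − 26.7) = 1960.4(T − 26.7)
2235 T = 52343 − 22809 = 29534
T ≈ 13.21 °C — above 0 °C, consistent with complete melting.

T_f ≈ 13.2 °C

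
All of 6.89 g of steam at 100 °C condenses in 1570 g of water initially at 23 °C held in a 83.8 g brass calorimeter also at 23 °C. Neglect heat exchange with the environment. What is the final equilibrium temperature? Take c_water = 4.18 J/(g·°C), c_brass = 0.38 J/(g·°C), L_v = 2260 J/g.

T_f ≈ 25.7 °C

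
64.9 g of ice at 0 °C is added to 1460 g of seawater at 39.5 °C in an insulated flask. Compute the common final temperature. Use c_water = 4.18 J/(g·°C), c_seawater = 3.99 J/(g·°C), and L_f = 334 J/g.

Conservation of energy gives ΣQ = 0:
latent heat to melt: 64.9×334 = 21677
  warm the meltwater: 271.28 T
  seawater: 5825.4(T − 39.5)
6096.7 T = 230103 − 21677 = 208427
T ≈ 34.19 °C (positive, so assuming full melt was valid).

T_f ≈ 34.2 °C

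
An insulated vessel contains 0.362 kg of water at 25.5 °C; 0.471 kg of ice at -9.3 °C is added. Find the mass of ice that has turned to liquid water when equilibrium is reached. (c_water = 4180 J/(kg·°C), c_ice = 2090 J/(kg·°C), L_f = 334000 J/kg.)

Water can give up m c ΔT = 0.362×4180×25.5 = 38586 J before reaching 0 °C.
Of that, 0.471×2090×9.3 = 9154.8 J goes to bring the ice to 0 °C, leaving 29431 J.
Melting all 0.471 kg of ice would need 0.471×334000 = 157314 J.
29431 J < 157314 J, so only part of the ice melts and the system sits at 0 °C.
Mass melted = 29431/334000 ≈ 0.08812 kg.

m_melted ≈ 0.0881 kg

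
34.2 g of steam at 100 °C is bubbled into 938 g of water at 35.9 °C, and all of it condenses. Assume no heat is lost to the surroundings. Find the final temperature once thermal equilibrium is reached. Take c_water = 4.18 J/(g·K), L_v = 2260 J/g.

Energy balance with sensible and latent terms:
condense steam: −34.2×2260 = −77292
  condensate cools 100→T: 34.2×4.18×(T − 100) = 142.96(T − 100)
  original water: 3920.8(T − 35.9)
4063.8 T = 77292 + 14296 + 140758 = 232346
T ≈ 57.17 °C (< 100 °C, so full condensation is consistent).

T_f ≈ 57.2 °C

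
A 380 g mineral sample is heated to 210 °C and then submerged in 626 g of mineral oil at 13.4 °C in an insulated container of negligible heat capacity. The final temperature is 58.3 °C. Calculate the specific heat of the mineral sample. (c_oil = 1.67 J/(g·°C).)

c ≈ 0.814 J/(g·°C)

Heat gained plus heat lost sum to zero:
380·c·(58.3 − 210) + 626·1.67·(58.3 − 13.4) = 0
-57646 c = -46939
c = -46939/-57646 ≈ 0.8143 J/(g·°C)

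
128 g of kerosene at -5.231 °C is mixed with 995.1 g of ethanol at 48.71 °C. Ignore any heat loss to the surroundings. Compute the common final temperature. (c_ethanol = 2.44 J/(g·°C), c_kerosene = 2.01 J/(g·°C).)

T_f ≈ 43.5 °C

Net heat exchanged in the isolated system is zero:
995.1×2.44×(T − 48.71) + 128×2.01×(T − (-5.231)) = 0
2685.3 T = 116924
T = 116924 / 2685.3 = 43.5 °C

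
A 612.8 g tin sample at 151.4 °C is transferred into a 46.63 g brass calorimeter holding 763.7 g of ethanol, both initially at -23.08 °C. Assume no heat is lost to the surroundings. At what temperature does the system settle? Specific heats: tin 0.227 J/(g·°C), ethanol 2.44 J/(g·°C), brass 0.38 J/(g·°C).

T_f ≈ -11.1 °C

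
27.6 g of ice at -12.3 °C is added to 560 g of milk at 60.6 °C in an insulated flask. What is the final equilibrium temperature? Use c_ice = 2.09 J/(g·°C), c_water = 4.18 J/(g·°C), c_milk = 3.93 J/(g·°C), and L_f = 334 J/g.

T_f ≈ 53.3 °C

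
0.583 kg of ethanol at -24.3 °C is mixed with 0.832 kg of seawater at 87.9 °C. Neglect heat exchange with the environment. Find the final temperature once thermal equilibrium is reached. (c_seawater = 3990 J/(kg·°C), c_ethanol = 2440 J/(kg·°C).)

T_f ≈ 54.2 °C

Net heat exchanged in the isolated system is zero:
0.832·3990·(T − 87.9) + 0.583·2440·(T − (-24.3)) = 0
3319.7(T − 87.9) + 1422.5(T − (-24.3)) = 0
(3319.7 + 1422.5) T = 3319.7·87.9 + 1422.5·(-24.3)
T = 257233/4742.2 ≈ 54.24 °C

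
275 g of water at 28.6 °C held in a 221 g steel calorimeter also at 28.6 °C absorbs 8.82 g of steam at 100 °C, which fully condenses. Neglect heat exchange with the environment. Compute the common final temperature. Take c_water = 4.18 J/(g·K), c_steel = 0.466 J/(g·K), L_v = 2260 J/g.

T_f ≈ 46.1 °C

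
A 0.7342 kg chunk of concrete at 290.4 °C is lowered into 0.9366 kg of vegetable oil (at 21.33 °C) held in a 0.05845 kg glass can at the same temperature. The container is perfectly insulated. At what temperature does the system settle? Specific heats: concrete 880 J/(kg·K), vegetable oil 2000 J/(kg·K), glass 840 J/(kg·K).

Net heat exchanged in the isolated system is zero:
0.7342×880×(T − 290.4) + 0.9366×2000×(T − 21.33) + 0.05845×840×(T − 21.33) = 0
2568.4 T = 228629
T = 228629 / 2568.4 = 89 °C

T_f ≈ 89.0 °C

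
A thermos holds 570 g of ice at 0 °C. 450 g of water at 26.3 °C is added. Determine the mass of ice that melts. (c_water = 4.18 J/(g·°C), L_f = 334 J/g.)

Water can give up m c ΔT = 450×4.18×26.3 = 49470 J before reaching 0 °C.
Fully melting the ice requires m_ice L_f = 570×334 = 190380 J.
That's not enough to melt it all — equilibrium is at 0 °C with ice remaining.
m_melted×334 = 49470  ⇒  m_melted ≈ 148.1 g.

m_melted ≈ 148 g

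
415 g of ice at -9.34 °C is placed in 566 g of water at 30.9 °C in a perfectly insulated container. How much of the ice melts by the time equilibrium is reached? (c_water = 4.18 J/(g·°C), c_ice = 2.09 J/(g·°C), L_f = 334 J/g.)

m_melted ≈ 195 g

Water can give up m c ΔT = 566·4.18·30.9 = 73106 J before reaching 0 °C.
Warming the ice to 0 °C takes 415·2.09·9.34 = 8101 J, leaving 65005 J for melting.
Melting all 415 g of ice would need 415·334 = 138610 J.
That's not enough to melt it all — equilibrium is at 0 °C with ice remaining.
Mass melted = 65005/334 ≈ 194.6 g.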